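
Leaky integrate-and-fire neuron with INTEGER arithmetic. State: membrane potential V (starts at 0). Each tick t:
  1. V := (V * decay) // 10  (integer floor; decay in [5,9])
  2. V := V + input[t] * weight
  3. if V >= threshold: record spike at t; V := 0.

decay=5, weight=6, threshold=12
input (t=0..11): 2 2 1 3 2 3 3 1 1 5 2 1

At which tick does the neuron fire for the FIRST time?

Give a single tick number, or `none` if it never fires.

Answer: 0

Derivation:
t=0: input=2 -> V=0 FIRE
t=1: input=2 -> V=0 FIRE
t=2: input=1 -> V=6
t=3: input=3 -> V=0 FIRE
t=4: input=2 -> V=0 FIRE
t=5: input=3 -> V=0 FIRE
t=6: input=3 -> V=0 FIRE
t=7: input=1 -> V=6
t=8: input=1 -> V=9
t=9: input=5 -> V=0 FIRE
t=10: input=2 -> V=0 FIRE
t=11: input=1 -> V=6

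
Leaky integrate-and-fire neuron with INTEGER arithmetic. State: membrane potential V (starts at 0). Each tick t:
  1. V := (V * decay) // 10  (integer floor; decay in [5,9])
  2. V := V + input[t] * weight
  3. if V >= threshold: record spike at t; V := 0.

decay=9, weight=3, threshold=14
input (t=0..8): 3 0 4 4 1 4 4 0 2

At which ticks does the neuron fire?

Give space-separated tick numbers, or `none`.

Answer: 2 5 8

Derivation:
t=0: input=3 -> V=9
t=1: input=0 -> V=8
t=2: input=4 -> V=0 FIRE
t=3: input=4 -> V=12
t=4: input=1 -> V=13
t=5: input=4 -> V=0 FIRE
t=6: input=4 -> V=12
t=7: input=0 -> V=10
t=8: input=2 -> V=0 FIRE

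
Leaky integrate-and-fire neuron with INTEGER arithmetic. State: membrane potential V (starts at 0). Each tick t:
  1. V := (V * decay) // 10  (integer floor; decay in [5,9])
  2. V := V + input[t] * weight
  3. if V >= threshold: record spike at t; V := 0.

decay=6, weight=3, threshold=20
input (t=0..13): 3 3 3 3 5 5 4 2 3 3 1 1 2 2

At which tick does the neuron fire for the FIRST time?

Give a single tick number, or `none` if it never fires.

Answer: 4

Derivation:
t=0: input=3 -> V=9
t=1: input=3 -> V=14
t=2: input=3 -> V=17
t=3: input=3 -> V=19
t=4: input=5 -> V=0 FIRE
t=5: input=5 -> V=15
t=6: input=4 -> V=0 FIRE
t=7: input=2 -> V=6
t=8: input=3 -> V=12
t=9: input=3 -> V=16
t=10: input=1 -> V=12
t=11: input=1 -> V=10
t=12: input=2 -> V=12
t=13: input=2 -> V=13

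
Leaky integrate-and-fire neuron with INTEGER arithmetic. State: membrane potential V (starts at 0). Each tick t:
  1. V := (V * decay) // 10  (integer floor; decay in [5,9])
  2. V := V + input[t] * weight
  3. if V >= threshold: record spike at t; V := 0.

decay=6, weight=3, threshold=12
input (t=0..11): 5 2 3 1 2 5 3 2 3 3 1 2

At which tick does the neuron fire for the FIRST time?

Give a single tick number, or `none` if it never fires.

t=0: input=5 -> V=0 FIRE
t=1: input=2 -> V=6
t=2: input=3 -> V=0 FIRE
t=3: input=1 -> V=3
t=4: input=2 -> V=7
t=5: input=5 -> V=0 FIRE
t=6: input=3 -> V=9
t=7: input=2 -> V=11
t=8: input=3 -> V=0 FIRE
t=9: input=3 -> V=9
t=10: input=1 -> V=8
t=11: input=2 -> V=10

Answer: 0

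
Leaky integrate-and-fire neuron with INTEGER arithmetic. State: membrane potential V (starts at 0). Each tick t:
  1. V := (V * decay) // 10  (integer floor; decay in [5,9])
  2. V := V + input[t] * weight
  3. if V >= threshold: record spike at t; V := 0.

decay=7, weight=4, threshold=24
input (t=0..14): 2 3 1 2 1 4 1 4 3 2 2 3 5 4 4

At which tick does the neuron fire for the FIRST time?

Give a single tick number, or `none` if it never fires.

Answer: 5

Derivation:
t=0: input=2 -> V=8
t=1: input=3 -> V=17
t=2: input=1 -> V=15
t=3: input=2 -> V=18
t=4: input=1 -> V=16
t=5: input=4 -> V=0 FIRE
t=6: input=1 -> V=4
t=7: input=4 -> V=18
t=8: input=3 -> V=0 FIRE
t=9: input=2 -> V=8
t=10: input=2 -> V=13
t=11: input=3 -> V=21
t=12: input=5 -> V=0 FIRE
t=13: input=4 -> V=16
t=14: input=4 -> V=0 FIRE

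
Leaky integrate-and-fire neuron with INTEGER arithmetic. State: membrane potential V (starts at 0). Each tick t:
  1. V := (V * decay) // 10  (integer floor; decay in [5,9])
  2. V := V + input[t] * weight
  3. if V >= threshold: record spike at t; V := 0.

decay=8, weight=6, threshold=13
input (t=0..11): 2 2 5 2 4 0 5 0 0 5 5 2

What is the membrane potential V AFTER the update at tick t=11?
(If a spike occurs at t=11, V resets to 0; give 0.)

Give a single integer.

t=0: input=2 -> V=12
t=1: input=2 -> V=0 FIRE
t=2: input=5 -> V=0 FIRE
t=3: input=2 -> V=12
t=4: input=4 -> V=0 FIRE
t=5: input=0 -> V=0
t=6: input=5 -> V=0 FIRE
t=7: input=0 -> V=0
t=8: input=0 -> V=0
t=9: input=5 -> V=0 FIRE
t=10: input=5 -> V=0 FIRE
t=11: input=2 -> V=12

Answer: 12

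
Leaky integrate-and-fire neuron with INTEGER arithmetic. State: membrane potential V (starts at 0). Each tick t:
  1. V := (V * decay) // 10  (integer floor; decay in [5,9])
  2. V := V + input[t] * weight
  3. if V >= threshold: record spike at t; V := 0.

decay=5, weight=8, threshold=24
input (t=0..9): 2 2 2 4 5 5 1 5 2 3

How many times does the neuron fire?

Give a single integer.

Answer: 6

Derivation:
t=0: input=2 -> V=16
t=1: input=2 -> V=0 FIRE
t=2: input=2 -> V=16
t=3: input=4 -> V=0 FIRE
t=4: input=5 -> V=0 FIRE
t=5: input=5 -> V=0 FIRE
t=6: input=1 -> V=8
t=7: input=5 -> V=0 FIRE
t=8: input=2 -> V=16
t=9: input=3 -> V=0 FIRE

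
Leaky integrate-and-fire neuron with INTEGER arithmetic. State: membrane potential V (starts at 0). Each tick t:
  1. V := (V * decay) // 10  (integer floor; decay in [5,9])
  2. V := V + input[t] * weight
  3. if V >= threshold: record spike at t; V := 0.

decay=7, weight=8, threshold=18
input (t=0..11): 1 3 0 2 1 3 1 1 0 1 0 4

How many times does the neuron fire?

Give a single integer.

Answer: 4

Derivation:
t=0: input=1 -> V=8
t=1: input=3 -> V=0 FIRE
t=2: input=0 -> V=0
t=3: input=2 -> V=16
t=4: input=1 -> V=0 FIRE
t=5: input=3 -> V=0 FIRE
t=6: input=1 -> V=8
t=7: input=1 -> V=13
t=8: input=0 -> V=9
t=9: input=1 -> V=14
t=10: input=0 -> V=9
t=11: input=4 -> V=0 FIRE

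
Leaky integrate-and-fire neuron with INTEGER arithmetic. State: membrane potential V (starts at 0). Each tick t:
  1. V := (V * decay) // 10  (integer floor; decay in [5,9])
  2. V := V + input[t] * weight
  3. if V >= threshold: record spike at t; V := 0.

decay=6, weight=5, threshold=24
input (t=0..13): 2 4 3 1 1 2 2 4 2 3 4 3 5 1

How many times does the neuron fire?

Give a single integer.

t=0: input=2 -> V=10
t=1: input=4 -> V=0 FIRE
t=2: input=3 -> V=15
t=3: input=1 -> V=14
t=4: input=1 -> V=13
t=5: input=2 -> V=17
t=6: input=2 -> V=20
t=7: input=4 -> V=0 FIRE
t=8: input=2 -> V=10
t=9: input=3 -> V=21
t=10: input=4 -> V=0 FIRE
t=11: input=3 -> V=15
t=12: input=5 -> V=0 FIRE
t=13: input=1 -> V=5

Answer: 4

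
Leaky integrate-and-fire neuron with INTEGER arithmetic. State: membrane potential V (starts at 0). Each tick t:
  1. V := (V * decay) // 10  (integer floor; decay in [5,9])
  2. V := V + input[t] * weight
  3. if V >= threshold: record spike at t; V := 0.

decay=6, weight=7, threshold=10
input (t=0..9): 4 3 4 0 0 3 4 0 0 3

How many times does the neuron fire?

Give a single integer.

t=0: input=4 -> V=0 FIRE
t=1: input=3 -> V=0 FIRE
t=2: input=4 -> V=0 FIRE
t=3: input=0 -> V=0
t=4: input=0 -> V=0
t=5: input=3 -> V=0 FIRE
t=6: input=4 -> V=0 FIRE
t=7: input=0 -> V=0
t=8: input=0 -> V=0
t=9: input=3 -> V=0 FIRE

Answer: 6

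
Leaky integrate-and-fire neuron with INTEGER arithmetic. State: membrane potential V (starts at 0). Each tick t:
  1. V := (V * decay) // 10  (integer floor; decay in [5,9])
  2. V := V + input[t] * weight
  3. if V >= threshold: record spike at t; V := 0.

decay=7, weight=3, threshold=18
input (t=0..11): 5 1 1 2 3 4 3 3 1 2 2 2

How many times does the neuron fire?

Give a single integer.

t=0: input=5 -> V=15
t=1: input=1 -> V=13
t=2: input=1 -> V=12
t=3: input=2 -> V=14
t=4: input=3 -> V=0 FIRE
t=5: input=4 -> V=12
t=6: input=3 -> V=17
t=7: input=3 -> V=0 FIRE
t=8: input=1 -> V=3
t=9: input=2 -> V=8
t=10: input=2 -> V=11
t=11: input=2 -> V=13

Answer: 2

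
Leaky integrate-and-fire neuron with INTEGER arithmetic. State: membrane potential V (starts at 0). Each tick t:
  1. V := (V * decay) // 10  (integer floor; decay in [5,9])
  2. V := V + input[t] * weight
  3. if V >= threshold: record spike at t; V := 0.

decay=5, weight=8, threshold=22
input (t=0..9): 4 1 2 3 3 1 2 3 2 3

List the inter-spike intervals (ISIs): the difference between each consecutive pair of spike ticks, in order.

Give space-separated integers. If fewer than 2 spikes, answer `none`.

t=0: input=4 -> V=0 FIRE
t=1: input=1 -> V=8
t=2: input=2 -> V=20
t=3: input=3 -> V=0 FIRE
t=4: input=3 -> V=0 FIRE
t=5: input=1 -> V=8
t=6: input=2 -> V=20
t=7: input=3 -> V=0 FIRE
t=8: input=2 -> V=16
t=9: input=3 -> V=0 FIRE

Answer: 3 1 3 2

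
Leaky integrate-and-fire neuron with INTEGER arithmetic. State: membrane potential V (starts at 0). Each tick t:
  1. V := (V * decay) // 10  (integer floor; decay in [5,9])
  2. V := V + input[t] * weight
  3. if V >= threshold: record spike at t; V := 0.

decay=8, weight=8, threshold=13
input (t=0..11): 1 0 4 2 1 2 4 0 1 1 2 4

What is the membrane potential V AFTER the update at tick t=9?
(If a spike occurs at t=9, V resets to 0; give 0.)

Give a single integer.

t=0: input=1 -> V=8
t=1: input=0 -> V=6
t=2: input=4 -> V=0 FIRE
t=3: input=2 -> V=0 FIRE
t=4: input=1 -> V=8
t=5: input=2 -> V=0 FIRE
t=6: input=4 -> V=0 FIRE
t=7: input=0 -> V=0
t=8: input=1 -> V=8
t=9: input=1 -> V=0 FIRE
t=10: input=2 -> V=0 FIRE
t=11: input=4 -> V=0 FIRE

Answer: 0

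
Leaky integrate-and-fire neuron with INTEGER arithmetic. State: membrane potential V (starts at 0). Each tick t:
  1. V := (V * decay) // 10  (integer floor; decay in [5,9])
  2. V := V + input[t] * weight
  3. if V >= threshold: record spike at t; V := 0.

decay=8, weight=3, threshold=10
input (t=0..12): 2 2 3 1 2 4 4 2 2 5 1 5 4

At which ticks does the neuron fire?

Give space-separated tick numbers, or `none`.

Answer: 1 3 5 6 8 9 11 12

Derivation:
t=0: input=2 -> V=6
t=1: input=2 -> V=0 FIRE
t=2: input=3 -> V=9
t=3: input=1 -> V=0 FIRE
t=4: input=2 -> V=6
t=5: input=4 -> V=0 FIRE
t=6: input=4 -> V=0 FIRE
t=7: input=2 -> V=6
t=8: input=2 -> V=0 FIRE
t=9: input=5 -> V=0 FIRE
t=10: input=1 -> V=3
t=11: input=5 -> V=0 FIRE
t=12: input=4 -> V=0 FIRE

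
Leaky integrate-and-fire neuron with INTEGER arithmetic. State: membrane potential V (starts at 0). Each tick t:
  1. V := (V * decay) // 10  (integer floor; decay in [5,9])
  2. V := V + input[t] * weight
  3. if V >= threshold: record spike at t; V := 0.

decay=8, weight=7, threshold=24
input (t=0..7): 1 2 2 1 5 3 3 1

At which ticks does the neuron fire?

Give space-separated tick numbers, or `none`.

t=0: input=1 -> V=7
t=1: input=2 -> V=19
t=2: input=2 -> V=0 FIRE
t=3: input=1 -> V=7
t=4: input=5 -> V=0 FIRE
t=5: input=3 -> V=21
t=6: input=3 -> V=0 FIRE
t=7: input=1 -> V=7

Answer: 2 4 6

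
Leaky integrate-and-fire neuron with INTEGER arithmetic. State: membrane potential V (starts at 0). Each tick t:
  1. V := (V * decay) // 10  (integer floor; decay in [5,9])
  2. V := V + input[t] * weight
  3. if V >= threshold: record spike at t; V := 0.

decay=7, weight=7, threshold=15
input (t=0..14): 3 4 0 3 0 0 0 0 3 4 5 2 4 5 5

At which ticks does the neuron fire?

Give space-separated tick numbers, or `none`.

t=0: input=3 -> V=0 FIRE
t=1: input=4 -> V=0 FIRE
t=2: input=0 -> V=0
t=3: input=3 -> V=0 FIRE
t=4: input=0 -> V=0
t=5: input=0 -> V=0
t=6: input=0 -> V=0
t=7: input=0 -> V=0
t=8: input=3 -> V=0 FIRE
t=9: input=4 -> V=0 FIRE
t=10: input=5 -> V=0 FIRE
t=11: input=2 -> V=14
t=12: input=4 -> V=0 FIRE
t=13: input=5 -> V=0 FIRE
t=14: input=5 -> V=0 FIRE

Answer: 0 1 3 8 9 10 12 13 14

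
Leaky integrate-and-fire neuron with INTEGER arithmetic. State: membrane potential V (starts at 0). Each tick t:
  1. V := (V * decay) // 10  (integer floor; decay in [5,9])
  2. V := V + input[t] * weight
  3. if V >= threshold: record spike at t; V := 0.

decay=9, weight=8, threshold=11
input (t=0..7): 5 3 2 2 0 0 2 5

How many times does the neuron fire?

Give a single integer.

Answer: 6

Derivation:
t=0: input=5 -> V=0 FIRE
t=1: input=3 -> V=0 FIRE
t=2: input=2 -> V=0 FIRE
t=3: input=2 -> V=0 FIRE
t=4: input=0 -> V=0
t=5: input=0 -> V=0
t=6: input=2 -> V=0 FIRE
t=7: input=5 -> V=0 FIRE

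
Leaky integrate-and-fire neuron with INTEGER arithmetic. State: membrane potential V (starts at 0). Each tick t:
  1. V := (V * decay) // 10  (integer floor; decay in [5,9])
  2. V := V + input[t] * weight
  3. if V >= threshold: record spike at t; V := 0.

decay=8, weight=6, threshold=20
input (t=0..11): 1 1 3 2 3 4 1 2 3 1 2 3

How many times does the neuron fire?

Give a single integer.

Answer: 5

Derivation:
t=0: input=1 -> V=6
t=1: input=1 -> V=10
t=2: input=3 -> V=0 FIRE
t=3: input=2 -> V=12
t=4: input=3 -> V=0 FIRE
t=5: input=4 -> V=0 FIRE
t=6: input=1 -> V=6
t=7: input=2 -> V=16
t=8: input=3 -> V=0 FIRE
t=9: input=1 -> V=6
t=10: input=2 -> V=16
t=11: input=3 -> V=0 FIRE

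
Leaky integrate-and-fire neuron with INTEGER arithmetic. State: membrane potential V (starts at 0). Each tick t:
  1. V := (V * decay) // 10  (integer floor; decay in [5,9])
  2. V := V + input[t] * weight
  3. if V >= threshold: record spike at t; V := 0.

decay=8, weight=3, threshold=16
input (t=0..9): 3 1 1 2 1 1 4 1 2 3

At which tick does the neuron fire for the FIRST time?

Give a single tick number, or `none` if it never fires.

Answer: 6

Derivation:
t=0: input=3 -> V=9
t=1: input=1 -> V=10
t=2: input=1 -> V=11
t=3: input=2 -> V=14
t=4: input=1 -> V=14
t=5: input=1 -> V=14
t=6: input=4 -> V=0 FIRE
t=7: input=1 -> V=3
t=8: input=2 -> V=8
t=9: input=3 -> V=15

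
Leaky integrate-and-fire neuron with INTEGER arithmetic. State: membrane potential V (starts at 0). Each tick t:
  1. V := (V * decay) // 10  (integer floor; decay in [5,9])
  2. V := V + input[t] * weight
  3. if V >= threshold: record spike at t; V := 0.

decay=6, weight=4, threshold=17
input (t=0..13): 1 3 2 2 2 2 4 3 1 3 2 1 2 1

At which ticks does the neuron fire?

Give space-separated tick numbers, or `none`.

t=0: input=1 -> V=4
t=1: input=3 -> V=14
t=2: input=2 -> V=16
t=3: input=2 -> V=0 FIRE
t=4: input=2 -> V=8
t=5: input=2 -> V=12
t=6: input=4 -> V=0 FIRE
t=7: input=3 -> V=12
t=8: input=1 -> V=11
t=9: input=3 -> V=0 FIRE
t=10: input=2 -> V=8
t=11: input=1 -> V=8
t=12: input=2 -> V=12
t=13: input=1 -> V=11

Answer: 3 6 9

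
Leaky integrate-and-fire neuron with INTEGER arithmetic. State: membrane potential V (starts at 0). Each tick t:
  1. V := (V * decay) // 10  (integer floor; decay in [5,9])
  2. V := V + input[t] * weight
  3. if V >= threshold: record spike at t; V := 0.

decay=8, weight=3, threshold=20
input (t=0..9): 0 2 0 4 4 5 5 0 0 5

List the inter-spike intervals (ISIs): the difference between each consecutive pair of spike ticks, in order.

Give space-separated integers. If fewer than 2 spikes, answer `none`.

Answer: 2

Derivation:
t=0: input=0 -> V=0
t=1: input=2 -> V=6
t=2: input=0 -> V=4
t=3: input=4 -> V=15
t=4: input=4 -> V=0 FIRE
t=5: input=5 -> V=15
t=6: input=5 -> V=0 FIRE
t=7: input=0 -> V=0
t=8: input=0 -> V=0
t=9: input=5 -> V=15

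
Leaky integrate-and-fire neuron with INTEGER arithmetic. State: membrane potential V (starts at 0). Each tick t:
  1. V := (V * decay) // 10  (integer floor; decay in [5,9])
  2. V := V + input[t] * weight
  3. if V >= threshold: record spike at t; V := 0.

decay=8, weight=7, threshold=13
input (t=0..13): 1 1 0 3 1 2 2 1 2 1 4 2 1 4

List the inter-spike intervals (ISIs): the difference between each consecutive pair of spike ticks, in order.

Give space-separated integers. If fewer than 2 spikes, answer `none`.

Answer: 2 1 2 2 1 2

Derivation:
t=0: input=1 -> V=7
t=1: input=1 -> V=12
t=2: input=0 -> V=9
t=3: input=3 -> V=0 FIRE
t=4: input=1 -> V=7
t=5: input=2 -> V=0 FIRE
t=6: input=2 -> V=0 FIRE
t=7: input=1 -> V=7
t=8: input=2 -> V=0 FIRE
t=9: input=1 -> V=7
t=10: input=4 -> V=0 FIRE
t=11: input=2 -> V=0 FIRE
t=12: input=1 -> V=7
t=13: input=4 -> V=0 FIRE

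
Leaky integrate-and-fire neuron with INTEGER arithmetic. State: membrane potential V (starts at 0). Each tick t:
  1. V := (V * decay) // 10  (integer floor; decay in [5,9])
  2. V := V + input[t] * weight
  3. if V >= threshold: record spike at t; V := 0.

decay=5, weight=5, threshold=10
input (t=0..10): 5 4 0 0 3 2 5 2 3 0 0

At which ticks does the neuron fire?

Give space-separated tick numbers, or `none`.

Answer: 0 1 4 5 6 7 8

Derivation:
t=0: input=5 -> V=0 FIRE
t=1: input=4 -> V=0 FIRE
t=2: input=0 -> V=0
t=3: input=0 -> V=0
t=4: input=3 -> V=0 FIRE
t=5: input=2 -> V=0 FIRE
t=6: input=5 -> V=0 FIRE
t=7: input=2 -> V=0 FIRE
t=8: input=3 -> V=0 FIRE
t=9: input=0 -> V=0
t=10: input=0 -> V=0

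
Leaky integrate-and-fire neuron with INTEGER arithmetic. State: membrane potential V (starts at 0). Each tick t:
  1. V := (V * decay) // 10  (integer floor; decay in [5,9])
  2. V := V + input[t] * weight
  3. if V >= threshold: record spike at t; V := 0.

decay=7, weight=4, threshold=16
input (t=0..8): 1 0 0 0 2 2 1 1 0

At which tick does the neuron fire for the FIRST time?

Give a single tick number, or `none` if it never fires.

Answer: none

Derivation:
t=0: input=1 -> V=4
t=1: input=0 -> V=2
t=2: input=0 -> V=1
t=3: input=0 -> V=0
t=4: input=2 -> V=8
t=5: input=2 -> V=13
t=6: input=1 -> V=13
t=7: input=1 -> V=13
t=8: input=0 -> V=9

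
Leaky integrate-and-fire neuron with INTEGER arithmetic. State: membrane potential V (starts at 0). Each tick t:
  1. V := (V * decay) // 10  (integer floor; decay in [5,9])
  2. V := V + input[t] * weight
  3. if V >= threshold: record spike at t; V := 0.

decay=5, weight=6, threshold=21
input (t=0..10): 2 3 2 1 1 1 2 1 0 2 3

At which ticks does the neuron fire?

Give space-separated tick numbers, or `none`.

t=0: input=2 -> V=12
t=1: input=3 -> V=0 FIRE
t=2: input=2 -> V=12
t=3: input=1 -> V=12
t=4: input=1 -> V=12
t=5: input=1 -> V=12
t=6: input=2 -> V=18
t=7: input=1 -> V=15
t=8: input=0 -> V=7
t=9: input=2 -> V=15
t=10: input=3 -> V=0 FIRE

Answer: 1 10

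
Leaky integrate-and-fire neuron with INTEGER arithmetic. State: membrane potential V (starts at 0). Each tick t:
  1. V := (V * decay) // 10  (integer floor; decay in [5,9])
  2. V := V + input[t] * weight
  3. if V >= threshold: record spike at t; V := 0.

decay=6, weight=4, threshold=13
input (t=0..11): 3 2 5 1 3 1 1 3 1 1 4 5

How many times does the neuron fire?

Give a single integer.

Answer: 6

Derivation:
t=0: input=3 -> V=12
t=1: input=2 -> V=0 FIRE
t=2: input=5 -> V=0 FIRE
t=3: input=1 -> V=4
t=4: input=3 -> V=0 FIRE
t=5: input=1 -> V=4
t=6: input=1 -> V=6
t=7: input=3 -> V=0 FIRE
t=8: input=1 -> V=4
t=9: input=1 -> V=6
t=10: input=4 -> V=0 FIRE
t=11: input=5 -> V=0 FIRE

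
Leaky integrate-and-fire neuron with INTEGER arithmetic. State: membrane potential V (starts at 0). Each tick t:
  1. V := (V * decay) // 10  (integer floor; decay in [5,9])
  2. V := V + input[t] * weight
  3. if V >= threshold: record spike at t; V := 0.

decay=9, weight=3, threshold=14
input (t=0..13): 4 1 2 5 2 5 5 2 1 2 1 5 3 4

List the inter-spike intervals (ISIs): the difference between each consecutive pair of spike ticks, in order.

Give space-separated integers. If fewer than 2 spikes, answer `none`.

t=0: input=4 -> V=12
t=1: input=1 -> V=13
t=2: input=2 -> V=0 FIRE
t=3: input=5 -> V=0 FIRE
t=4: input=2 -> V=6
t=5: input=5 -> V=0 FIRE
t=6: input=5 -> V=0 FIRE
t=7: input=2 -> V=6
t=8: input=1 -> V=8
t=9: input=2 -> V=13
t=10: input=1 -> V=0 FIRE
t=11: input=5 -> V=0 FIRE
t=12: input=3 -> V=9
t=13: input=4 -> V=0 FIRE

Answer: 1 2 1 4 1 2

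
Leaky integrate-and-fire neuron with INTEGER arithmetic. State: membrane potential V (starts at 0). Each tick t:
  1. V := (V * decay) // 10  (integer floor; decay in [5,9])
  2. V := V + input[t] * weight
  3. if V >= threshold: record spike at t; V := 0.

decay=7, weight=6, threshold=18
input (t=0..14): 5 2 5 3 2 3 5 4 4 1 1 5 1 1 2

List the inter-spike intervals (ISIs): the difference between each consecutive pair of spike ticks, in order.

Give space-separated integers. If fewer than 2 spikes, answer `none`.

t=0: input=5 -> V=0 FIRE
t=1: input=2 -> V=12
t=2: input=5 -> V=0 FIRE
t=3: input=3 -> V=0 FIRE
t=4: input=2 -> V=12
t=5: input=3 -> V=0 FIRE
t=6: input=5 -> V=0 FIRE
t=7: input=4 -> V=0 FIRE
t=8: input=4 -> V=0 FIRE
t=9: input=1 -> V=6
t=10: input=1 -> V=10
t=11: input=5 -> V=0 FIRE
t=12: input=1 -> V=6
t=13: input=1 -> V=10
t=14: input=2 -> V=0 FIRE

Answer: 2 1 2 1 1 1 3 3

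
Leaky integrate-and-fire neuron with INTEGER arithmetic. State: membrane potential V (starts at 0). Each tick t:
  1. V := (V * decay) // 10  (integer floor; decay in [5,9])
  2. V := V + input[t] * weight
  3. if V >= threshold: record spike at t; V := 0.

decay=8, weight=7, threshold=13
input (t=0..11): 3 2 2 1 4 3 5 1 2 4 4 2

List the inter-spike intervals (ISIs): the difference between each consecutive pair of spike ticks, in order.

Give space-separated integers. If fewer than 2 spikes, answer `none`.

t=0: input=3 -> V=0 FIRE
t=1: input=2 -> V=0 FIRE
t=2: input=2 -> V=0 FIRE
t=3: input=1 -> V=7
t=4: input=4 -> V=0 FIRE
t=5: input=3 -> V=0 FIRE
t=6: input=5 -> V=0 FIRE
t=7: input=1 -> V=7
t=8: input=2 -> V=0 FIRE
t=9: input=4 -> V=0 FIRE
t=10: input=4 -> V=0 FIRE
t=11: input=2 -> V=0 FIRE

Answer: 1 1 2 1 1 2 1 1 1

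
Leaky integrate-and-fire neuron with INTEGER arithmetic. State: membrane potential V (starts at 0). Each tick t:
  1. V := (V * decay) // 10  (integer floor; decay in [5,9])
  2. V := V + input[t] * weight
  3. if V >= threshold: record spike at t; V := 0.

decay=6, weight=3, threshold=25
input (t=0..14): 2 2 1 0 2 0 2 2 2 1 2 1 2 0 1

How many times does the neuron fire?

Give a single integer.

Answer: 0

Derivation:
t=0: input=2 -> V=6
t=1: input=2 -> V=9
t=2: input=1 -> V=8
t=3: input=0 -> V=4
t=4: input=2 -> V=8
t=5: input=0 -> V=4
t=6: input=2 -> V=8
t=7: input=2 -> V=10
t=8: input=2 -> V=12
t=9: input=1 -> V=10
t=10: input=2 -> V=12
t=11: input=1 -> V=10
t=12: input=2 -> V=12
t=13: input=0 -> V=7
t=14: input=1 -> V=7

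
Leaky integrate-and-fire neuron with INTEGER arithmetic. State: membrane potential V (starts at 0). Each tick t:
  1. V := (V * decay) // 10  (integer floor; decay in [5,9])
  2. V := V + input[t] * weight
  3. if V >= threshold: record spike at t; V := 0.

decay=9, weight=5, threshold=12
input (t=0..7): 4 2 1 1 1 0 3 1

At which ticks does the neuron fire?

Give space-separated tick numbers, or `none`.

Answer: 0 2 6

Derivation:
t=0: input=4 -> V=0 FIRE
t=1: input=2 -> V=10
t=2: input=1 -> V=0 FIRE
t=3: input=1 -> V=5
t=4: input=1 -> V=9
t=5: input=0 -> V=8
t=6: input=3 -> V=0 FIRE
t=7: input=1 -> V=5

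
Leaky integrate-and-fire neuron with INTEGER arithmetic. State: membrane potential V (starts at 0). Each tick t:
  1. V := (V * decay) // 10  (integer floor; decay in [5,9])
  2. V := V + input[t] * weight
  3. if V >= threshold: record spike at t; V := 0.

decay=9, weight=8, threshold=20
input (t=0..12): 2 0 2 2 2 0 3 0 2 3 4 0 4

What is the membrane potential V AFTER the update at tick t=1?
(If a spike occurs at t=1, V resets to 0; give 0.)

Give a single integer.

Answer: 14

Derivation:
t=0: input=2 -> V=16
t=1: input=0 -> V=14
t=2: input=2 -> V=0 FIRE
t=3: input=2 -> V=16
t=4: input=2 -> V=0 FIRE
t=5: input=0 -> V=0
t=6: input=3 -> V=0 FIRE
t=7: input=0 -> V=0
t=8: input=2 -> V=16
t=9: input=3 -> V=0 FIRE
t=10: input=4 -> V=0 FIRE
t=11: input=0 -> V=0
t=12: input=4 -> V=0 FIRE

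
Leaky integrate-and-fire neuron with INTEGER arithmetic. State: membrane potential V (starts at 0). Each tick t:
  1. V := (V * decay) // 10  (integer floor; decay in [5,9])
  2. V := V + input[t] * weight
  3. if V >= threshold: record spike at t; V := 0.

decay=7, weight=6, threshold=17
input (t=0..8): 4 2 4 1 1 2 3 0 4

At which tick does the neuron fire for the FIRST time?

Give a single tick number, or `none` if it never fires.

t=0: input=4 -> V=0 FIRE
t=1: input=2 -> V=12
t=2: input=4 -> V=0 FIRE
t=3: input=1 -> V=6
t=4: input=1 -> V=10
t=5: input=2 -> V=0 FIRE
t=6: input=3 -> V=0 FIRE
t=7: input=0 -> V=0
t=8: input=4 -> V=0 FIRE

Answer: 0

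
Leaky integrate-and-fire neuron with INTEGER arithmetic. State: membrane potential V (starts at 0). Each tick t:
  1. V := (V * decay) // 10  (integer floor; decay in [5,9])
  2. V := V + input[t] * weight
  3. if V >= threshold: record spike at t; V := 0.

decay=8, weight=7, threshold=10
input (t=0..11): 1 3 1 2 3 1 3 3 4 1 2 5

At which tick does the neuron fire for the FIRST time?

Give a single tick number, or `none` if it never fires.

Answer: 1

Derivation:
t=0: input=1 -> V=7
t=1: input=3 -> V=0 FIRE
t=2: input=1 -> V=7
t=3: input=2 -> V=0 FIRE
t=4: input=3 -> V=0 FIRE
t=5: input=1 -> V=7
t=6: input=3 -> V=0 FIRE
t=7: input=3 -> V=0 FIRE
t=8: input=4 -> V=0 FIRE
t=9: input=1 -> V=7
t=10: input=2 -> V=0 FIRE
t=11: input=5 -> V=0 FIRE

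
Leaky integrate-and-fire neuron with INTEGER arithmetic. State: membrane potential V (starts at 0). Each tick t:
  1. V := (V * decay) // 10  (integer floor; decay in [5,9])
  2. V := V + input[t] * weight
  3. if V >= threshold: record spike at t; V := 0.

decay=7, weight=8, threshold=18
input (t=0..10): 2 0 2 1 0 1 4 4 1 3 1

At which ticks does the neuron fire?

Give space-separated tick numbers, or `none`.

Answer: 2 6 7 9

Derivation:
t=0: input=2 -> V=16
t=1: input=0 -> V=11
t=2: input=2 -> V=0 FIRE
t=3: input=1 -> V=8
t=4: input=0 -> V=5
t=5: input=1 -> V=11
t=6: input=4 -> V=0 FIRE
t=7: input=4 -> V=0 FIRE
t=8: input=1 -> V=8
t=9: input=3 -> V=0 FIRE
t=10: input=1 -> V=8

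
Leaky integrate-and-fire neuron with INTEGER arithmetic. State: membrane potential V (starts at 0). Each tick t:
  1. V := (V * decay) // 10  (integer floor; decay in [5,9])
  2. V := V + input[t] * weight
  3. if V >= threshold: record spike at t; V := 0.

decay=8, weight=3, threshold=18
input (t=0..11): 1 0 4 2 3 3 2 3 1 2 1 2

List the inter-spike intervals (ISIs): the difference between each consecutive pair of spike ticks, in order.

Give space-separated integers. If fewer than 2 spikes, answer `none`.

Answer: 3

Derivation:
t=0: input=1 -> V=3
t=1: input=0 -> V=2
t=2: input=4 -> V=13
t=3: input=2 -> V=16
t=4: input=3 -> V=0 FIRE
t=5: input=3 -> V=9
t=6: input=2 -> V=13
t=7: input=3 -> V=0 FIRE
t=8: input=1 -> V=3
t=9: input=2 -> V=8
t=10: input=1 -> V=9
t=11: input=2 -> V=13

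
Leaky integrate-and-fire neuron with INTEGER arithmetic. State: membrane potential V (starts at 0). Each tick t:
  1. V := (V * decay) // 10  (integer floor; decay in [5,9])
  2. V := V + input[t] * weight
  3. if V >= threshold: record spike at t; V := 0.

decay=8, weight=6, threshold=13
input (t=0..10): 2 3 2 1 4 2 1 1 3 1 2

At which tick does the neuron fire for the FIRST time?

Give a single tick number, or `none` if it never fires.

Answer: 1

Derivation:
t=0: input=2 -> V=12
t=1: input=3 -> V=0 FIRE
t=2: input=2 -> V=12
t=3: input=1 -> V=0 FIRE
t=4: input=4 -> V=0 FIRE
t=5: input=2 -> V=12
t=6: input=1 -> V=0 FIRE
t=7: input=1 -> V=6
t=8: input=3 -> V=0 FIRE
t=9: input=1 -> V=6
t=10: input=2 -> V=0 FIRE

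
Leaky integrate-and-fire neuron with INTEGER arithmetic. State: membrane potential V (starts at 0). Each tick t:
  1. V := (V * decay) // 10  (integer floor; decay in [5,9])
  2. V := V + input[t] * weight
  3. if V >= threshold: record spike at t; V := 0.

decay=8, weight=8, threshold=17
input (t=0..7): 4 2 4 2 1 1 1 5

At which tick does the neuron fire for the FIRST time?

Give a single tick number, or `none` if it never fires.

Answer: 0

Derivation:
t=0: input=4 -> V=0 FIRE
t=1: input=2 -> V=16
t=2: input=4 -> V=0 FIRE
t=3: input=2 -> V=16
t=4: input=1 -> V=0 FIRE
t=5: input=1 -> V=8
t=6: input=1 -> V=14
t=7: input=5 -> V=0 FIRE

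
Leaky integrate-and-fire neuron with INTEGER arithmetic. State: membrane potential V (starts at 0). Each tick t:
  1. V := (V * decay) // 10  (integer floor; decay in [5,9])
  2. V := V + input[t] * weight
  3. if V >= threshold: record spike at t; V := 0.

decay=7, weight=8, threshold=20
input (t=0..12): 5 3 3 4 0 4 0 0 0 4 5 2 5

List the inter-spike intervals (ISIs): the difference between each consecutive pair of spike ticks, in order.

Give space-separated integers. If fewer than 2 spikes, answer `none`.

t=0: input=5 -> V=0 FIRE
t=1: input=3 -> V=0 FIRE
t=2: input=3 -> V=0 FIRE
t=3: input=4 -> V=0 FIRE
t=4: input=0 -> V=0
t=5: input=4 -> V=0 FIRE
t=6: input=0 -> V=0
t=7: input=0 -> V=0
t=8: input=0 -> V=0
t=9: input=4 -> V=0 FIRE
t=10: input=5 -> V=0 FIRE
t=11: input=2 -> V=16
t=12: input=5 -> V=0 FIRE

Answer: 1 1 1 2 4 1 2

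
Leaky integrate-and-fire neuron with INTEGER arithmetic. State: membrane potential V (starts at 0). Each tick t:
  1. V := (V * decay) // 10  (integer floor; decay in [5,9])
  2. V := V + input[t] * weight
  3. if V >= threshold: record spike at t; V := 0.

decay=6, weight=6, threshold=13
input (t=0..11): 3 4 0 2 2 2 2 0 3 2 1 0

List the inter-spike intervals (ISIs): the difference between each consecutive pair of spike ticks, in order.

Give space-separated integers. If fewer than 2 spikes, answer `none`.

Answer: 1 3 2 2 2

Derivation:
t=0: input=3 -> V=0 FIRE
t=1: input=4 -> V=0 FIRE
t=2: input=0 -> V=0
t=3: input=2 -> V=12
t=4: input=2 -> V=0 FIRE
t=5: input=2 -> V=12
t=6: input=2 -> V=0 FIRE
t=7: input=0 -> V=0
t=8: input=3 -> V=0 FIRE
t=9: input=2 -> V=12
t=10: input=1 -> V=0 FIRE
t=11: input=0 -> V=0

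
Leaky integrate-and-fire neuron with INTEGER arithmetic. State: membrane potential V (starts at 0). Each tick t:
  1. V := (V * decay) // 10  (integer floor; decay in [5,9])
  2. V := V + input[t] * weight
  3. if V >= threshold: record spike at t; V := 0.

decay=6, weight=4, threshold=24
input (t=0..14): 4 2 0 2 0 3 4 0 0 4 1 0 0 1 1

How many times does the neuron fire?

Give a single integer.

Answer: 1

Derivation:
t=0: input=4 -> V=16
t=1: input=2 -> V=17
t=2: input=0 -> V=10
t=3: input=2 -> V=14
t=4: input=0 -> V=8
t=5: input=3 -> V=16
t=6: input=4 -> V=0 FIRE
t=7: input=0 -> V=0
t=8: input=0 -> V=0
t=9: input=4 -> V=16
t=10: input=1 -> V=13
t=11: input=0 -> V=7
t=12: input=0 -> V=4
t=13: input=1 -> V=6
t=14: input=1 -> V=7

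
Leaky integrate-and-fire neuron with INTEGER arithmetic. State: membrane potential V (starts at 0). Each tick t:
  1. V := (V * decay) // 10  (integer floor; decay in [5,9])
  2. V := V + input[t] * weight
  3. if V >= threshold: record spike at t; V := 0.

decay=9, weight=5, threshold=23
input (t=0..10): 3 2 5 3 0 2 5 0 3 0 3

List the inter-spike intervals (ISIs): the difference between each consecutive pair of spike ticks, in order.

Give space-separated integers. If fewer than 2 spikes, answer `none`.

t=0: input=3 -> V=15
t=1: input=2 -> V=0 FIRE
t=2: input=5 -> V=0 FIRE
t=3: input=3 -> V=15
t=4: input=0 -> V=13
t=5: input=2 -> V=21
t=6: input=5 -> V=0 FIRE
t=7: input=0 -> V=0
t=8: input=3 -> V=15
t=9: input=0 -> V=13
t=10: input=3 -> V=0 FIRE

Answer: 1 4 4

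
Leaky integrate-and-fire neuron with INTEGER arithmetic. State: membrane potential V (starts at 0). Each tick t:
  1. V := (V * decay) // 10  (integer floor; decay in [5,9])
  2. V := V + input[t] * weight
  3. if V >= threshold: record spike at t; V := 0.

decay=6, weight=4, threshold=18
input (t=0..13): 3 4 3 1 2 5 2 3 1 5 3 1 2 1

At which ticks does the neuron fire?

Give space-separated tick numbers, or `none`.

Answer: 1 5 9

Derivation:
t=0: input=3 -> V=12
t=1: input=4 -> V=0 FIRE
t=2: input=3 -> V=12
t=3: input=1 -> V=11
t=4: input=2 -> V=14
t=5: input=5 -> V=0 FIRE
t=6: input=2 -> V=8
t=7: input=3 -> V=16
t=8: input=1 -> V=13
t=9: input=5 -> V=0 FIRE
t=10: input=3 -> V=12
t=11: input=1 -> V=11
t=12: input=2 -> V=14
t=13: input=1 -> V=12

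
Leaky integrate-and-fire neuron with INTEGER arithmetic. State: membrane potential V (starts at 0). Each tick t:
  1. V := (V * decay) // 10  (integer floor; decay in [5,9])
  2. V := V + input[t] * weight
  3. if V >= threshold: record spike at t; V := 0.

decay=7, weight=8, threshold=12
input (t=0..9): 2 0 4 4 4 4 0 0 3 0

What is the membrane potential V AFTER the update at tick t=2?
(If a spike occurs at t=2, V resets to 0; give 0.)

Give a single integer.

Answer: 0

Derivation:
t=0: input=2 -> V=0 FIRE
t=1: input=0 -> V=0
t=2: input=4 -> V=0 FIRE
t=3: input=4 -> V=0 FIRE
t=4: input=4 -> V=0 FIRE
t=5: input=4 -> V=0 FIRE
t=6: input=0 -> V=0
t=7: input=0 -> V=0
t=8: input=3 -> V=0 FIRE
t=9: input=0 -> V=0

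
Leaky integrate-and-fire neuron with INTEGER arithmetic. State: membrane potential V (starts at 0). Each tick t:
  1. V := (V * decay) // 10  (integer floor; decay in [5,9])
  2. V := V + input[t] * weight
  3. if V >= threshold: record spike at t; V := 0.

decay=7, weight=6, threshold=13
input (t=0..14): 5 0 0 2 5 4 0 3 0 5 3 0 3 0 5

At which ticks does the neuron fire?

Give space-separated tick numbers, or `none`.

Answer: 0 4 5 7 9 10 12 14

Derivation:
t=0: input=5 -> V=0 FIRE
t=1: input=0 -> V=0
t=2: input=0 -> V=0
t=3: input=2 -> V=12
t=4: input=5 -> V=0 FIRE
t=5: input=4 -> V=0 FIRE
t=6: input=0 -> V=0
t=7: input=3 -> V=0 FIRE
t=8: input=0 -> V=0
t=9: input=5 -> V=0 FIRE
t=10: input=3 -> V=0 FIRE
t=11: input=0 -> V=0
t=12: input=3 -> V=0 FIRE
t=13: input=0 -> V=0
t=14: input=5 -> V=0 FIRE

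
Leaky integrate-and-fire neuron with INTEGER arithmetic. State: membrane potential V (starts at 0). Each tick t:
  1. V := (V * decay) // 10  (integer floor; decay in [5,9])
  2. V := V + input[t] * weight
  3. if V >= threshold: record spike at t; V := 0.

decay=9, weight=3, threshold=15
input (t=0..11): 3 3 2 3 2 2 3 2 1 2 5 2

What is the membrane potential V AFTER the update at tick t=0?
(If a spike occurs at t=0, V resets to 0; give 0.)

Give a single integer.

Answer: 9

Derivation:
t=0: input=3 -> V=9
t=1: input=3 -> V=0 FIRE
t=2: input=2 -> V=6
t=3: input=3 -> V=14
t=4: input=2 -> V=0 FIRE
t=5: input=2 -> V=6
t=6: input=3 -> V=14
t=7: input=2 -> V=0 FIRE
t=8: input=1 -> V=3
t=9: input=2 -> V=8
t=10: input=5 -> V=0 FIRE
t=11: input=2 -> V=6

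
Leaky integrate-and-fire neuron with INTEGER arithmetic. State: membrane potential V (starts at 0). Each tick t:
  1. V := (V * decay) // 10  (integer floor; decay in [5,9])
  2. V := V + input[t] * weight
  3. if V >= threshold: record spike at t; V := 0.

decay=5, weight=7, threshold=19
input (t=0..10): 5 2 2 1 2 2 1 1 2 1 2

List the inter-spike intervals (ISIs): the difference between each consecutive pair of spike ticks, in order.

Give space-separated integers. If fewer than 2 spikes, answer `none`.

Answer: 2 3 3

Derivation:
t=0: input=5 -> V=0 FIRE
t=1: input=2 -> V=14
t=2: input=2 -> V=0 FIRE
t=3: input=1 -> V=7
t=4: input=2 -> V=17
t=5: input=2 -> V=0 FIRE
t=6: input=1 -> V=7
t=7: input=1 -> V=10
t=8: input=2 -> V=0 FIRE
t=9: input=1 -> V=7
t=10: input=2 -> V=17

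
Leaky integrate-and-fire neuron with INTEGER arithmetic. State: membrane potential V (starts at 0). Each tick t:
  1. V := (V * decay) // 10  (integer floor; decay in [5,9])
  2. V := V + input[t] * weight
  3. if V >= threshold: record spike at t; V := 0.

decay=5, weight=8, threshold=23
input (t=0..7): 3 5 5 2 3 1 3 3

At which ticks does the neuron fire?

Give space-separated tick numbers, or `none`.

Answer: 0 1 2 4 6 7

Derivation:
t=0: input=3 -> V=0 FIRE
t=1: input=5 -> V=0 FIRE
t=2: input=5 -> V=0 FIRE
t=3: input=2 -> V=16
t=4: input=3 -> V=0 FIRE
t=5: input=1 -> V=8
t=6: input=3 -> V=0 FIRE
t=7: input=3 -> V=0 FIRE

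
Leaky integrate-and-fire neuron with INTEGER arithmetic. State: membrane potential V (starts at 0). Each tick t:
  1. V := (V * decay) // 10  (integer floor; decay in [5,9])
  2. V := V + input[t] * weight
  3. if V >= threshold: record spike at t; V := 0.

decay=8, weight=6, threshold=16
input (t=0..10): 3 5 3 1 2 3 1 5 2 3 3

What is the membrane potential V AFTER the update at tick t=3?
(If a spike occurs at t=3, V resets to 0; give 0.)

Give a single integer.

Answer: 6

Derivation:
t=0: input=3 -> V=0 FIRE
t=1: input=5 -> V=0 FIRE
t=2: input=3 -> V=0 FIRE
t=3: input=1 -> V=6
t=4: input=2 -> V=0 FIRE
t=5: input=3 -> V=0 FIRE
t=6: input=1 -> V=6
t=7: input=5 -> V=0 FIRE
t=8: input=2 -> V=12
t=9: input=3 -> V=0 FIRE
t=10: input=3 -> V=0 FIRE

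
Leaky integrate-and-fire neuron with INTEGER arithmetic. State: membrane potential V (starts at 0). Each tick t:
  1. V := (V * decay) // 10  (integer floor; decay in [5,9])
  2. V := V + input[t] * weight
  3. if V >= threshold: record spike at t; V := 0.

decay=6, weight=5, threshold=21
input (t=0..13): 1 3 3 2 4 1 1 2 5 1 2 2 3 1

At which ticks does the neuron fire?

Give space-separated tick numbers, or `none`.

t=0: input=1 -> V=5
t=1: input=3 -> V=18
t=2: input=3 -> V=0 FIRE
t=3: input=2 -> V=10
t=4: input=4 -> V=0 FIRE
t=5: input=1 -> V=5
t=6: input=1 -> V=8
t=7: input=2 -> V=14
t=8: input=5 -> V=0 FIRE
t=9: input=1 -> V=5
t=10: input=2 -> V=13
t=11: input=2 -> V=17
t=12: input=3 -> V=0 FIRE
t=13: input=1 -> V=5

Answer: 2 4 8 12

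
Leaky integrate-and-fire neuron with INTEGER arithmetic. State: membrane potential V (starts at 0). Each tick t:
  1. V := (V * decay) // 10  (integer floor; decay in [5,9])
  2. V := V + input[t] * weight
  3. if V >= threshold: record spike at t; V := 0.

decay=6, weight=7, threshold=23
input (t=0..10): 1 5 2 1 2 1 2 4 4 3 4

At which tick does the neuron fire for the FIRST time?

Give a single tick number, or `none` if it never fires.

t=0: input=1 -> V=7
t=1: input=5 -> V=0 FIRE
t=2: input=2 -> V=14
t=3: input=1 -> V=15
t=4: input=2 -> V=0 FIRE
t=5: input=1 -> V=7
t=6: input=2 -> V=18
t=7: input=4 -> V=0 FIRE
t=8: input=4 -> V=0 FIRE
t=9: input=3 -> V=21
t=10: input=4 -> V=0 FIRE

Answer: 1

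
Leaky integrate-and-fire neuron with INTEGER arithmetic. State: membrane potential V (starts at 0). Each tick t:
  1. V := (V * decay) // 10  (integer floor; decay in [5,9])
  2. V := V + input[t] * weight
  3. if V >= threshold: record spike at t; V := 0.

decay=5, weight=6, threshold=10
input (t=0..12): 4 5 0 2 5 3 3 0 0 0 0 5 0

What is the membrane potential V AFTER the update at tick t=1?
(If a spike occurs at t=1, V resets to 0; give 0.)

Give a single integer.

t=0: input=4 -> V=0 FIRE
t=1: input=5 -> V=0 FIRE
t=2: input=0 -> V=0
t=3: input=2 -> V=0 FIRE
t=4: input=5 -> V=0 FIRE
t=5: input=3 -> V=0 FIRE
t=6: input=3 -> V=0 FIRE
t=7: input=0 -> V=0
t=8: input=0 -> V=0
t=9: input=0 -> V=0
t=10: input=0 -> V=0
t=11: input=5 -> V=0 FIRE
t=12: input=0 -> V=0

Answer: 0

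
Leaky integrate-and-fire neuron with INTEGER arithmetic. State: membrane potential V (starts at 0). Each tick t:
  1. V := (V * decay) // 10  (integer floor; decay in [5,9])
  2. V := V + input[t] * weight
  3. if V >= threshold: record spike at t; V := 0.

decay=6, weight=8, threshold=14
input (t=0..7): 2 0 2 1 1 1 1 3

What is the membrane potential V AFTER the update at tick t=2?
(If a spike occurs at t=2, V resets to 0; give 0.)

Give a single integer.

Answer: 0

Derivation:
t=0: input=2 -> V=0 FIRE
t=1: input=0 -> V=0
t=2: input=2 -> V=0 FIRE
t=3: input=1 -> V=8
t=4: input=1 -> V=12
t=5: input=1 -> V=0 FIRE
t=6: input=1 -> V=8
t=7: input=3 -> V=0 FIRE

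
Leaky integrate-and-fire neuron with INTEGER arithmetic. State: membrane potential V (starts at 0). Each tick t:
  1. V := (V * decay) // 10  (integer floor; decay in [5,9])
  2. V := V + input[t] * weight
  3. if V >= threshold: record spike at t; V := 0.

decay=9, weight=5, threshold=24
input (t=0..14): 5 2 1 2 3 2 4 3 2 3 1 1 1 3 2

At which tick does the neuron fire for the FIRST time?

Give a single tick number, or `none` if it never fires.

Answer: 0

Derivation:
t=0: input=5 -> V=0 FIRE
t=1: input=2 -> V=10
t=2: input=1 -> V=14
t=3: input=2 -> V=22
t=4: input=3 -> V=0 FIRE
t=5: input=2 -> V=10
t=6: input=4 -> V=0 FIRE
t=7: input=3 -> V=15
t=8: input=2 -> V=23
t=9: input=3 -> V=0 FIRE
t=10: input=1 -> V=5
t=11: input=1 -> V=9
t=12: input=1 -> V=13
t=13: input=3 -> V=0 FIRE
t=14: input=2 -> V=10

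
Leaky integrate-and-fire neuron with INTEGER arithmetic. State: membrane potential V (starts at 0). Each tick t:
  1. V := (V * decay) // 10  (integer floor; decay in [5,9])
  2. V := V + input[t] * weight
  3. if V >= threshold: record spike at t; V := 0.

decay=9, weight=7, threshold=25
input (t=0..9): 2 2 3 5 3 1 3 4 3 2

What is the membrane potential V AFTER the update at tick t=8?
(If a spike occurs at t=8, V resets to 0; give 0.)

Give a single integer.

Answer: 21

Derivation:
t=0: input=2 -> V=14
t=1: input=2 -> V=0 FIRE
t=2: input=3 -> V=21
t=3: input=5 -> V=0 FIRE
t=4: input=3 -> V=21
t=5: input=1 -> V=0 FIRE
t=6: input=3 -> V=21
t=7: input=4 -> V=0 FIRE
t=8: input=3 -> V=21
t=9: input=2 -> V=0 FIRE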